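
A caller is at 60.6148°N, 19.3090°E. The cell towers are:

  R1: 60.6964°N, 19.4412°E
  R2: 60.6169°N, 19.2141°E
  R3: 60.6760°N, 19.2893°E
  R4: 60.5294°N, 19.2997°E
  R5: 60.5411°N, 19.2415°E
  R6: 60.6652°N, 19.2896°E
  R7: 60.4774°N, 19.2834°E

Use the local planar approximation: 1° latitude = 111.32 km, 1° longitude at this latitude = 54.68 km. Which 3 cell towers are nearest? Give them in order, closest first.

Distances from 60.6148°N, 19.3090°E:
R1: √((0.0816·111.32)² + (0.1322·54.68)²) = √(82.513824 + 52.254046) = 11.6090 km
R2: √((0.0021·111.32)² + (-0.0949·54.68)²) = √(0.054649 + 26.927091) = 5.1944 km
R3: √((0.0612·111.32)² + (-0.0197·54.68)²) = √(46.414026 + 1.160351) = 6.8974 km
R4: √((-0.0854·111.32)² + (-0.0093·54.68)²) = √(90.377877 + 0.258597) = 9.5203 km
R5: √((-0.0737·111.32)² + (-0.0675·54.68)²) = √(67.310276 + 13.622743) = 8.9963 km
R6: √((0.0504·111.32)² + (-0.0194·54.68)²) = √(31.478024 + 1.125280) = 5.7099 km
R7: √((-0.1374·111.32)² + (-0.0256·54.68)²) = √(233.948282 + 1.959462) = 15.3593 km
Sorted: R2 (5.1944 km) < R6 (5.7099 km) < R3 (6.8974 km) < R5 (8.9963 km) < R4 (9.5203 km) < …

R2, R6, R3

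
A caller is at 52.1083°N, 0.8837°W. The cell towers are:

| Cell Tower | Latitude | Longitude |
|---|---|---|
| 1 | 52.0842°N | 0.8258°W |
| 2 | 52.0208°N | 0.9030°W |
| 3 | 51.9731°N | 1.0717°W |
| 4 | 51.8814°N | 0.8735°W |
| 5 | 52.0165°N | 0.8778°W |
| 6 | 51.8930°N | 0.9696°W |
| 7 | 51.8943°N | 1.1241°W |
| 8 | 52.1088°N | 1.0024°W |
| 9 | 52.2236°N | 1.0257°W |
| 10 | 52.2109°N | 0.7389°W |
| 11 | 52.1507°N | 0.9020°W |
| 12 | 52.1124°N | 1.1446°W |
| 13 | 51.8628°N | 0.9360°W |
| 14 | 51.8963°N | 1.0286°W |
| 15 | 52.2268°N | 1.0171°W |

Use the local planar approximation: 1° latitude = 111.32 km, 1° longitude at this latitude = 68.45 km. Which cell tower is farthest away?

7

Distances from 52.1083°N, 0.8837°W:
1: √((-0.0241·111.32)² + (0.0579·68.45)²) = √(7.197480 + 15.707390) = 4.7859 km
2: √((-0.0875·111.32)² + (-0.0193·68.45)²) = √(94.877340 + 1.745266) = 9.8297 km
3: √((-0.1352·111.32)² + (-0.1880·68.45)²) = √(226.516467 + 165.600866) = 19.8020 km
4: √((-0.2269·111.32)² + (0.0102·68.45)²) = √(637.992226 + 0.487469) = 25.2682 km
5: √((-0.0918·111.32)² + (0.0059·68.45)²) = √(104.431558 + 0.163099) = 10.2272 km
6: √((-0.2153·111.32)² + (-0.0859·68.45)²) = √(574.426484 + 34.572695) = 24.6779 km
7: √((-0.2140·111.32)² + (-0.2404·68.45)²) = √(567.510553 + 270.779531) = 28.9532 km
8: √((0.0005·111.32)² + (-0.1187·68.45)²) = √(0.003098 + 66.015869) = 8.1252 km
9: √((0.1153·111.32)² + (-0.1420·68.45)²) = √(164.742256 + 94.476456) = 16.1003 km
10: √((0.1026·111.32)² + (0.1448·68.45)²) = √(130.449109 + 98.239022) = 15.1224 km
11: √((0.0424·111.32)² + (-0.0183·68.45)²) = √(22.278098 + 1.569094) = 4.8834 km
12: √((0.0041·111.32)² + (-0.2609·68.45)²) = √(0.208312 + 318.929773) = 17.8644 km
13: √((-0.2455·111.32)² + (-0.0523·68.45)²) = √(746.877520 + 12.815935) = 27.5625 km
14: √((-0.2120·111.32)² + (-0.1449·68.45)²) = √(556.952448 + 98.374758) = 25.5994 km
15: √((0.1185·111.32)² + (-0.1334·68.45)²) = √(174.013562 + 83.379361) = 16.0435 km
Maximum: 7 at 28.9532 km.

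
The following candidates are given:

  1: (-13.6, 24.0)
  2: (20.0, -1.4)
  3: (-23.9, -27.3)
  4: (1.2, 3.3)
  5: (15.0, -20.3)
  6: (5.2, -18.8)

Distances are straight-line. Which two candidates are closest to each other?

Pairwise distances:
1–2: √((33.6)² + (-25.4)²) = √(1128.960 + 645.160) = 42.1
1–3: √((-10.3)² + (-51.3)²) = √(106.090 + 2631.690) = 52.3
1–4: √((14.8)² + (-20.7)²) = √(219.040 + 428.490) = 25.4
1–5: √((28.6)² + (-44.3)²) = √(817.960 + 1962.490) = 52.7
1–6: √((18.8)² + (-42.8)²) = √(353.440 + 1831.840) = 46.7
2–3: √((-43.9)² + (-25.9)²) = √(1927.210 + 670.810) = 51.0
2–4: √((-18.8)² + (4.7)²) = √(353.440 + 22.090) = 19.4
2–5: √((-5.0)² + (-18.9)²) = √(25.000 + 357.210) = 19.6
2–6: √((-14.8)² + (-17.4)²) = √(219.040 + 302.760) = 22.8
3–4: √((25.1)² + (30.6)²) = √(630.010 + 936.360) = 39.6
3–5: √((38.9)² + (7.0)²) = √(1513.210 + 49.000) = 39.5
3–6: √((29.1)² + (8.5)²) = √(846.810 + 72.250) = 30.3
4–5: √((13.8)² + (-23.6)²) = √(190.440 + 556.960) = 27.3
4–6: √((4.0)² + (-22.1)²) = √(16.000 + 488.410) = 22.5
5–6: √((-9.8)² + (1.5)²) = √(96.040 + 2.250) = 9.9
Closest pair: 5–6 at 9.9.

5 and 6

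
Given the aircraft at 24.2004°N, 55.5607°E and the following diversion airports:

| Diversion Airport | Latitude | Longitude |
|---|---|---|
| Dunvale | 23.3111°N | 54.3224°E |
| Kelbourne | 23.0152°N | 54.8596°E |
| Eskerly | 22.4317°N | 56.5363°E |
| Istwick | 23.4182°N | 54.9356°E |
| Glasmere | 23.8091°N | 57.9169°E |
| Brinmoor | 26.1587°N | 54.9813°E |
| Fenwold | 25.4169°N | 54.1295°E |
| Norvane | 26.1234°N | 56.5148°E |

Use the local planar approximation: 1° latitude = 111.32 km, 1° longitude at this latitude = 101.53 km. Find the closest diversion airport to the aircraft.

Istwick

Distances from 24.2004°N, 55.5607°E:
Dunvale: √((-0.8893·111.32)² + (-1.2383·101.53)²) = √(9800.381458 + 15806.674794) = 160.0220 km
Kelbourne: √((-1.1852·111.32)² + (-0.7011·101.53)²) = √(17407.230533 + 5066.974359) = 149.9140 km
Eskerly: √((-1.7687·111.32)² + (0.9756·101.53)²) = √(38766.335228 + 9811.431038) = 220.4036 km
Istwick: √((-0.7822·111.32)² + (-0.6251·101.53)²) = √(7581.969247 + 4027.984310) = 107.7495 km
Glasmere: √((-0.3913·111.32)² + (2.3562·101.53)²) = √(1897.431434 + 57228.593927) = 243.1584 km
Brinmoor: √((1.9583·111.32)² + (-0.5794·101.53)²) = √(47523.108820 + 3460.554984) = 225.7956 km
Fenwold: √((1.2165·111.32)² + (-1.4312·101.53)²) = √(18338.787656 + 21114.919376) = 198.6296 km
Norvane: √((1.9230·111.32)² + (0.9541·101.53)²) = √(45825.262753 + 9383.752921) = 234.9660 km
Minimum: Istwick at 107.7495 km.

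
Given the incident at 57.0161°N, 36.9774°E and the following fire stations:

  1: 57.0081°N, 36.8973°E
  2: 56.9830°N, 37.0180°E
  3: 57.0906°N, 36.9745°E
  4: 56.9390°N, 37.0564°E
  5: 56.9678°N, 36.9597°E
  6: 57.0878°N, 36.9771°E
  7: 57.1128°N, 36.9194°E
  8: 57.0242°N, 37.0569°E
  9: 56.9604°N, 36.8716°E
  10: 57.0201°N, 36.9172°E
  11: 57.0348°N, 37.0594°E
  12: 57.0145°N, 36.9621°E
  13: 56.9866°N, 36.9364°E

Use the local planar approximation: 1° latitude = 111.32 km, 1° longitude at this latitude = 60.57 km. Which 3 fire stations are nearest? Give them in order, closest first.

12, 10, 13

Distances from 57.0161°N, 36.9774°E:
1: 4.9327 km
2: 4.4299 km
3: 8.2952 km
4: 9.8265 km
5: 5.4826 km
6: 7.9817 km
7: 11.3234 km
8: 4.8990 km
9: 8.9170 km
10: 3.6734 km
11: 5.3853 km
12: 0.9437 km
13: 4.1172 km
Sorted: 12 (0.9437 km) < 10 (3.6734 km) < 13 (4.1172 km) < 2 (4.4299 km) < 8 (4.8990 km) < …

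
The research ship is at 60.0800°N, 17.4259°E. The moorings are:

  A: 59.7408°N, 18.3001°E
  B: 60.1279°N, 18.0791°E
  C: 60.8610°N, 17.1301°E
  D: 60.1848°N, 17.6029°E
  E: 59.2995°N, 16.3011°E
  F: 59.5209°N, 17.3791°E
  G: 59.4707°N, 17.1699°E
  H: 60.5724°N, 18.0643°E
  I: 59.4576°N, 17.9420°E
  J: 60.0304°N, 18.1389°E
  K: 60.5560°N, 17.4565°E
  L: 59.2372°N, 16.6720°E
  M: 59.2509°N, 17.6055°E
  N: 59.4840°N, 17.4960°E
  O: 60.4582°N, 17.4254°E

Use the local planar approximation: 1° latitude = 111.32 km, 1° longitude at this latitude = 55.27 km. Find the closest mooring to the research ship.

Distances from 60.0800°N, 17.4259°E:
A: √((-0.3392·111.32)² + (0.8742·55.27)²) = √(1425.798267 + 2334.535775) = 61.3216 km
B: √((0.0479·111.32)² + (0.6532·55.27)²) = √(28.432655 + 1303.380686) = 36.4940 km
C: √((0.7810·111.32)² + (-0.2958·55.27)²) = √(7558.723570 + 267.285419) = 88.4647 km
D: √((0.1048·111.32)² + (0.1770·55.27)²) = √(136.103396 + 95.702980) = 15.2252 km
E: √((-0.7805·111.32)² + (-1.1248·55.27)²) = √(7549.048405 + 3864.822426) = 106.8357 km
F: √((-0.5591·111.32)² + (-0.0468·55.27)²) = √(3873.694615 + 6.690686) = 62.2927 km
G: √((-0.6093·111.32)² + (-0.2560·55.27)²) = √(4600.539370 + 200.197597) = 69.2874 km
H: √((0.4924·111.32)² + (0.6384·55.27)²) = √(3004.571088 + 1244.986625) = 65.1886 km
I: √((-0.6224·111.32)² + (0.5161·55.27)²) = √(4800.489933 + 813.666896) = 74.9277 km
J: √((-0.0496·111.32)² + (0.7130·55.27)²) = √(30.486653 + 1552.951844) = 39.7924 km
K: √((0.4760·111.32)² + (0.0306·55.27)²) = √(2807.762056 + 2.860367) = 53.0153 km
L: √((-0.8428·111.32)² + (-0.7539·55.27)²) = √(8802.285470 + 1736.226641) = 102.6573 km
M: √((-0.8291·111.32)² + (0.1796·55.27)²) = √(8518.443076 + 98.535243) = 92.8277 km
N: √((-0.5960·111.32)² + (0.0701·55.27)²) = √(4401.887255 + 15.011185) = 66.4598 km
O: √((0.3782·111.32)² + (-0.0005·55.27)²) = √(1772.513062 + 0.000764) = 42.1012 km
Minimum: D at 15.2252 km.

D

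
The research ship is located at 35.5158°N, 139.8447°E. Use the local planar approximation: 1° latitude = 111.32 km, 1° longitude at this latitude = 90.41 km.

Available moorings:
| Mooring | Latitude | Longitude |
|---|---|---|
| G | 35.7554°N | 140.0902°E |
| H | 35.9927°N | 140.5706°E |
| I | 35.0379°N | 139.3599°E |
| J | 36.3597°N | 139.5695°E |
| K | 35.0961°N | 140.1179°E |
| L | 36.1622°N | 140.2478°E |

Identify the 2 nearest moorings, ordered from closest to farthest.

Distances from 35.5158°N, 139.8447°E:
G: 34.6995 km
H: 84.4127 km
I: 68.9301 km
J: 97.1820 km
K: 52.8483 km
L: 80.6600 km
Sorted: G (34.6995 km) < K (52.8483 km) < I (68.9301 km) < L (80.6600 km) < …

G, K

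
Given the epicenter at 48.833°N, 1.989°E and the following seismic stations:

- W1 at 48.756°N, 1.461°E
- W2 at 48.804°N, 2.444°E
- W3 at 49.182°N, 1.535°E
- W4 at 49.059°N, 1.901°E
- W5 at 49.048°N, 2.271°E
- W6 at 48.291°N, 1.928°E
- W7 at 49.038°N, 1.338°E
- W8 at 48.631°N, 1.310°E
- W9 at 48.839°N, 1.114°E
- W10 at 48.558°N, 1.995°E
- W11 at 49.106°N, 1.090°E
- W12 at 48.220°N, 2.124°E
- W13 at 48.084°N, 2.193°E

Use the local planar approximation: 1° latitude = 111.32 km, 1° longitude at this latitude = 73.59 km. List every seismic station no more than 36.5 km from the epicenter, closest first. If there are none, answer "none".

W4, W10, W5, W2

Distances from 48.833°N, 1.989°E:
W1: √((-0.077·111.32)² + (-0.528·73.59)²) = √(73.47301 + 1509.75143) = 39.790 km
W2: √((-0.029·111.32)² + (0.455·73.59)²) = √(10.42179 + 1121.14142) = 33.639 km
W3: √((0.349·111.32)² + (-0.454·73.59)²) = √(1509.37534 + 1116.21875) = 51.241 km
W4: √((0.226·111.32)² + (-0.088·73.59)²) = √(632.94107 + 41.93754) = 25.978 km
W5: √((0.215·111.32)² + (0.282·73.59)²) = √(572.82678 + 430.66128) = 31.678 km
W6: √((-0.542·111.32)² + (-0.061·73.59)²) = √(3640.36532 + 20.15103) = 60.502 km
W7: √((0.205·111.32)² + (-0.651·73.59)²) = √(520.77978 + 2295.08927) = 53.065 km
W8: √((-0.202·111.32)² + (-0.679·73.59)²) = √(505.64898 + 2496.76205) = 54.794 km
W9: √((0.006·111.32)² + (-0.875·73.59)²) = √(0.44612 + 4146.23308) = 64.395 km
W10: √((-0.275·111.32)² + (0.006·73.59)²) = √(937.15577 + 0.19496) = 30.616 km
W11: √((0.273·111.32)² + (-0.899·73.59)²) = √(923.57398 + 4376.80290) = 72.804 km
W12: √((-0.613·111.32)² + (0.135·73.59)²) = √(4656.58296 + 98.69727) = 68.959 km
W13: √((-0.749·111.32)² + (0.204·73.59)²) = √(6952.00428 + 225.37095) = 84.719 km
Threshold 36.5 km: W4 (25.978 km), W10 (30.616 km), W5 (31.678 km), W2 (33.639 km) are within range.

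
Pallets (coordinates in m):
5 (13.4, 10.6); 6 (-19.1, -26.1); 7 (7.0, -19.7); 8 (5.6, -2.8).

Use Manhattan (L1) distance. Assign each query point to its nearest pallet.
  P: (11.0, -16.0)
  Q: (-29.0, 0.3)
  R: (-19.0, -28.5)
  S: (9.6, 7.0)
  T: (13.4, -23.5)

P→7; Q→6; R→6; S→5; T→7

P at (11.0, -16.0):
  5: |2.4| + |26.6| = 2.4 + 26.6 = 29.0 m
  6: |-30.1| + |-10.1| = 30.1 + 10.1 = 40.2 m
  7: |-4.0| + |-3.7| = 4.0 + 3.7 = 7.7 m
  8: |-5.4| + |13.2| = 5.4 + 13.2 = 18.6 m
  → nearest: 7 (7.7 m)
Q at (-29.0, 0.3):
  5: |42.4| + |10.3| = 42.4 + 10.3 = 52.7 m
  6: |9.9| + |-26.4| = 9.9 + 26.4 = 36.3 m
  7: |36.0| + |-20.0| = 36.0 + 20.0 = 56.0 m
  8: |34.6| + |-3.1| = 34.6 + 3.1 = 37.7 m
  → nearest: 6 (36.3 m)
R at (-19.0, -28.5):
  5: |32.4| + |39.1| = 32.4 + 39.1 = 71.5 m
  6: |-0.1| + |2.4| = 0.1 + 2.4 = 2.5 m
  7: |26.0| + |8.8| = 26.0 + 8.8 = 34.8 m
  8: |24.6| + |25.7| = 24.6 + 25.7 = 50.3 m
  → nearest: 6 (2.5 m)
S at (9.6, 7.0):
  5: |3.8| + |3.6| = 3.8 + 3.6 = 7.4 m
  6: |-28.7| + |-33.1| = 28.7 + 33.1 = 61.8 m
  7: |-2.6| + |-26.7| = 2.6 + 26.7 = 29.3 m
  8: |-4.0| + |-9.8| = 4.0 + 9.8 = 13.8 m
  → nearest: 5 (7.4 m)
T at (13.4, -23.5):
  5: |0.0| + |34.1| = 0.0 + 34.1 = 34.1 m
  6: |-32.5| + |-2.6| = 32.5 + 2.6 = 35.1 m
  7: |-6.4| + |3.8| = 6.4 + 3.8 = 10.2 m
  8: |-7.8| + |20.7| = 7.8 + 20.7 = 28.5 m
  → nearest: 7 (10.2 m)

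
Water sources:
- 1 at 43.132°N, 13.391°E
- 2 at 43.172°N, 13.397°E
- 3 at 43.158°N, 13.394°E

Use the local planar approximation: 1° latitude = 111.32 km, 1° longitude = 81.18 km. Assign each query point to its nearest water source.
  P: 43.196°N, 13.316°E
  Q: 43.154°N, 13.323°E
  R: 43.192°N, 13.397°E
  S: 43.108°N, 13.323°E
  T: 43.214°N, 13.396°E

P at 43.196°N, 13.316°E:
  1: √((-0.064·111.32)² + (0.075·81.18)²) = √(50.75822 + 37.06983) = 9.372 km
  2: √((-0.024·111.32)² + (0.081·81.18)²) = √(7.13787 + 43.23825) = 7.098 km
  3: √((-0.038·111.32)² + (0.078·81.18)²) = √(17.89425 + 40.09473) = 7.615 km
  → nearest: 2 (7.098 km)
Q at 43.154°N, 13.323°E:
  1: √((-0.022·111.32)² + (0.068·81.18)²) = √(5.99780 + 30.47305) = 6.039 km
  2: √((0.018·111.32)² + (0.074·81.18)²) = √(4.01505 + 36.08789) = 6.333 km
  3: √((0.004·111.32)² + (0.071·81.18)²) = √(0.19827 + 33.22116) = 5.781 km
  → nearest: 3 (5.781 km)
R at 43.192°N, 13.397°E:
  1: √((-0.060·111.32)² + (-0.006·81.18)²) = √(44.61171 + 0.23725) = 6.697 km
  2: √((-0.020·111.32)² + (0.000·81.18)²) = √(4.95686 + 0.00000) = 2.226 km
  3: √((-0.034·111.32)² + (-0.003·81.18)²) = √(14.32532 + 0.05931) = 3.793 km
  → nearest: 2 (2.226 km)
S at 43.108°N, 13.323°E:
  1: √((0.024·111.32)² + (0.068·81.18)²) = √(7.13787 + 30.47305) = 6.133 km
  2: √((0.064·111.32)² + (0.074·81.18)²) = √(50.75822 + 36.08789) = 9.319 km
  3: √((0.050·111.32)² + (0.071·81.18)²) = √(30.98036 + 33.22116) = 8.013 km
  → nearest: 1 (6.133 km)
T at 43.214°N, 13.396°E:
  1: √((-0.082·111.32)² + (-0.005·81.18)²) = √(83.32477 + 0.16475) = 9.137 km
  2: √((-0.042·111.32)² + (0.001·81.18)²) = √(21.85974 + 0.00659) = 4.676 km
  3: √((-0.056·111.32)² + (-0.002·81.18)²) = √(38.86176 + 0.02636) = 6.236 km
  → nearest: 2 (4.676 km)

P→2; Q→3; R→2; S→1; T→2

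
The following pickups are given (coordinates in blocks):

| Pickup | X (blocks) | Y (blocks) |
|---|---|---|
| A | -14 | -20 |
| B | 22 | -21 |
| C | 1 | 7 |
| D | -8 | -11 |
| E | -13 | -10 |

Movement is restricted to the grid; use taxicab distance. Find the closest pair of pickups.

Pairwise distances:
A–B: 37 blocks
A–C: 42 blocks
A–D: 15 blocks
A–E: 11 blocks
B–C: 49 blocks
B–D: 40 blocks
B–E: 46 blocks
C–D: 27 blocks
C–E: 31 blocks
D–E: 6 blocks
Closest pair: D–E at 6 blocks.

D and E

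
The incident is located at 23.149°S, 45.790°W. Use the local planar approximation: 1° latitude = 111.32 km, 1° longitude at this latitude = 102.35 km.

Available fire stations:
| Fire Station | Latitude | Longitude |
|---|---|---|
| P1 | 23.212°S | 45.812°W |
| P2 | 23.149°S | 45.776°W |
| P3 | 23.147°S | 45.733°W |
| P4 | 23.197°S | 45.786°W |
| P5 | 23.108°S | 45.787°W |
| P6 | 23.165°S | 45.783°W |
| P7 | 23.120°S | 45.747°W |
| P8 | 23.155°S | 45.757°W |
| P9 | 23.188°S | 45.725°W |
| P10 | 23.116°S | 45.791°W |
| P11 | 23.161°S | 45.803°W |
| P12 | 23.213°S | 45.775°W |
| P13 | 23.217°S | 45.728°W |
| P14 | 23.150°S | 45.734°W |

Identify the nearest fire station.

Distances from 23.149°S, 45.790°W:
P1: √((-0.063·111.32)² + (-0.022·102.35)²) = √(49.18441 + 5.07015) = 7.366 km
P2: √((0.000·111.32)² + (0.014·102.35)²) = √(0.00000 + 2.05320) = 1.433 km
P3: √((0.002·111.32)² + (0.057·102.35)²) = √(0.04957 + 34.03497) = 5.838 km
P4: √((-0.048·111.32)² + (0.004·102.35)²) = √(28.55150 + 0.16761) = 5.359 km
P5: √((0.041·111.32)² + (0.003·102.35)²) = √(20.83119 + 0.09428) = 4.574 km
P6: √((-0.016·111.32)² + (0.007·102.35)²) = √(3.17239 + 0.51330) = 1.920 km
P7: √((0.029·111.32)² + (0.043·102.35)²) = √(10.42179 + 19.36924) = 5.458 km
P8: √((-0.006·111.32)² + (0.033·102.35)²) = √(0.44612 + 11.40784) = 3.443 km
P9: √((-0.039·111.32)² + (0.065·102.35)²) = √(18.84845 + 44.25908) = 7.944 km
P10: √((0.033·111.32)² + (-0.001·102.35)²) = √(13.49504 + 0.01048) = 3.675 km
P11: √((-0.012·111.32)² + (-0.013·102.35)²) = √(1.78447 + 1.77036) = 1.885 km
P12: √((-0.064·111.32)² + (0.015·102.35)²) = √(50.75822 + 2.35699) = 7.288 km
P13: √((-0.068·111.32)² + (0.062·102.35)²) = √(57.30127 + 40.26791) = 9.878 km
P14: √((-0.001·111.32)² + (0.056·102.35)²) = √(0.01239 + 32.85124) = 5.733 km
Minimum: P2 at 1.433 km.

P2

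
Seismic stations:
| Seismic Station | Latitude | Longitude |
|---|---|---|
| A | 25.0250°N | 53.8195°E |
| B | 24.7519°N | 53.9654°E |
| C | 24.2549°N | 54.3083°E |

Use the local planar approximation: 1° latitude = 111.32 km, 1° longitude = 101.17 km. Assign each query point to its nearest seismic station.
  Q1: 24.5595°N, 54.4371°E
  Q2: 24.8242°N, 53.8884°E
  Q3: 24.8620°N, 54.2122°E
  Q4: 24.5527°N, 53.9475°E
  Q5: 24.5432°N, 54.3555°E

Q1 at 24.5595°N, 54.4371°E:
  A: √((0.4655·111.32)² + (-0.6176·101.17)²) = √(2685.256435 + 3904.074303) = 81.1747 km
  B: √((0.1924·111.32)² + (-0.4717·101.17)²) = √(458.729353 + 2277.378690) = 52.3078 km
  C: √((-0.3046·111.32)² + (-0.1288·101.17)²) = √(1149.757347 + 169.799038) = 36.3257 km
  → nearest: C (36.3257 km)
Q2 at 24.8242°N, 53.8884°E:
  A: √((0.2008·111.32)² + (-0.0689·101.17)²) = √(499.659113 + 48.589446) = 23.4147 km
  B: √((-0.0723·111.32)² + (0.0770·101.17)²) = √(64.777322 + 60.685502) = 11.2010 km
  C: √((-0.5693·111.32)² + (0.4199·101.17)²) = √(4016.324208 + 1804.659405) = 76.2954 km
  → nearest: B (11.2010 km)
Q3 at 24.8620°N, 54.2122°E:
  A: √((0.1630·111.32)² + (-0.3927·101.17)²) = √(329.246831 + 1578.429912) = 43.6770 km
  B: √((-0.1101·111.32)² + (-0.2468·101.17)²) = √(150.217674 + 623.438776) = 27.8147 km
  C: √((-0.6071·111.32)² + (0.0961·101.17)²) = √(4567.377005 + 94.525781) = 68.2781 km
  → nearest: B (27.8147 km)
Q4 at 24.5527°N, 53.9475°E:
  A: √((0.4723·111.32)² + (-0.1280·101.17)²) = √(2764.281622 + 167.696284) = 54.1477 km
  B: √((0.1992·111.32)² + (0.0179·101.17)²) = √(491.728141 + 3.279515) = 22.2488 km
  C: √((-0.2978·111.32)² + (0.3608·101.17)²) = √(1098.995166 + 1332.405933) = 49.3092 km
  → nearest: B (22.2488 km)
Q5 at 24.5432°N, 54.3555°E:
  A: √((0.4818·111.32)² + (-0.5360·101.17)²) = √(2876.603382 + 2940.580543) = 76.2705 km
  B: √((0.2087·111.32)² + (-0.3901·101.17)²) = √(539.748313 + 1557.598071) = 45.7968 km
  C: √((-0.2883·111.32)² + (-0.0472·101.17)²) = √(1029.996337 + 22.802764) = 32.4469 km
  → nearest: C (32.4469 km)

Q1→C; Q2→B; Q3→B; Q4→B; Q5→C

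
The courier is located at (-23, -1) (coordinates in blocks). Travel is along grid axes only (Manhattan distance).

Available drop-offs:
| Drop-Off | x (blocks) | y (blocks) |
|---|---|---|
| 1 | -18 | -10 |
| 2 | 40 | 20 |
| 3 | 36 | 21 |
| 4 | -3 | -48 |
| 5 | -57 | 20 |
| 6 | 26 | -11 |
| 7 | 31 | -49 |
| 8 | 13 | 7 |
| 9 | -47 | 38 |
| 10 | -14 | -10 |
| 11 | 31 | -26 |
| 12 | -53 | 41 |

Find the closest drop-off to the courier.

1

Distances from (-23, -1):
1: |5| + |-9| = 5 + 9 = 14 blocks
2: |63| + |21| = 63 + 21 = 84 blocks
3: |59| + |22| = 59 + 22 = 81 blocks
4: |20| + |-47| = 20 + 47 = 67 blocks
5: |-34| + |21| = 34 + 21 = 55 blocks
6: |49| + |-10| = 49 + 10 = 59 blocks
7: |54| + |-48| = 54 + 48 = 102 blocks
8: |36| + |8| = 36 + 8 = 44 blocks
9: |-24| + |39| = 24 + 39 = 63 blocks
10: |9| + |-9| = 9 + 9 = 18 blocks
11: |54| + |-25| = 54 + 25 = 79 blocks
12: |-30| + |42| = 30 + 42 = 72 blocks
Minimum: 1 at 14 blocks.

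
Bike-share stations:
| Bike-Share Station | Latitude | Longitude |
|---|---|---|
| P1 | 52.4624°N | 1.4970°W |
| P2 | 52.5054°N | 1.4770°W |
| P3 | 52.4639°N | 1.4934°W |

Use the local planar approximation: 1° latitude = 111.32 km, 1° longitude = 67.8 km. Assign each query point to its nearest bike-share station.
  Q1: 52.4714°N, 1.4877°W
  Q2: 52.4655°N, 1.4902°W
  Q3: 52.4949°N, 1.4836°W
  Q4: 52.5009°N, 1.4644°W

Q1 at 52.4714°N, 1.4877°W:
  P1: 1.1838 km
  P2: 3.8538 km
  P3: 0.9200 km
  → nearest: P3 (0.9200 km)
Q2 at 52.4655°N, 1.4902°W:
  P1: 0.5759 km
  P2: 4.5309 km
  P3: 0.2807 km
  → nearest: P3 (0.2807 km)
Q3 at 52.4949°N, 1.4836°W:
  P1: 3.7302 km
  P2: 1.2516 km
  P3: 3.5143 km
  → nearest: P2 (1.2516 km)
Q4 at 52.5009°N, 1.4644°W:
  P1: 4.8222 km
  P2: 0.9903 km
  P3: 4.5641 km
  → nearest: P2 (0.9903 km)

Q1→P3; Q2→P3; Q3→P2; Q4→P2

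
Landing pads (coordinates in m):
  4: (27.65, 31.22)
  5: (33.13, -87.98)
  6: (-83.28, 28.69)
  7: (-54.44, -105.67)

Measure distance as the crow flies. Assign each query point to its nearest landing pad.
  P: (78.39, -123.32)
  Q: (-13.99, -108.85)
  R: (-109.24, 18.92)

P at (78.39, -123.32):
  4: 162.66 m
  5: 57.42 m
  6: 221.91 m
  7: 134.00 m
  → nearest: 5 (57.42 m)
Q at (-13.99, -108.85):
  4: 146.13 m
  5: 51.53 m
  6: 154.01 m
  7: 40.57 m
  → nearest: 7 (40.57 m)
R at (-109.24, 18.92):
  4: 137.44 m
  5: 178.04 m
  6: 27.74 m
  7: 136.11 m
  → nearest: 6 (27.74 m)

P→5; Q→7; R→6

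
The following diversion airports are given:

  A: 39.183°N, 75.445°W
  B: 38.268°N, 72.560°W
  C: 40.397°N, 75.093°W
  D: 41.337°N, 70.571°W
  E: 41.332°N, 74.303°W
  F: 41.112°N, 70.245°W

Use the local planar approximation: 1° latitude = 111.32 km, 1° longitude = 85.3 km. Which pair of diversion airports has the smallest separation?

D and F

Pairwise distances:
D–F: 37.425 km
C–E: 123.994 km
A–C: 138.438 km
A–E: 258.299 km
A–B: 266.337 km
D–E: 318.340 km
B–C: 320.707 km
E–F: 347.013 km
B–E: 372.080 km
B–F: 373.130 km
B–D: 381.449 km
C–D: 399.668 km
C–F: 421.125 km
A–D: 479.944 km
A–F: 492.805 km
Closest pair: D–F at 37.425 km.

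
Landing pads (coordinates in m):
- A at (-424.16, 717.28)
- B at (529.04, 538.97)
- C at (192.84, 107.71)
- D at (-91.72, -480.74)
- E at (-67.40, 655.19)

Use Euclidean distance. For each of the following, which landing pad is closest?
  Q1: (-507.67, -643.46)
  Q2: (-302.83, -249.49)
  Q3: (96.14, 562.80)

Q1→D; Q2→D; Q3→E

Q1 at (-507.67, -643.46):
  A: √((83.51)² + (1360.74)²) = √(6973.9201 + 1851613.3476) = 1363.30 m
  B: √((1036.71)² + (1182.43)²) = √(1074767.6241 + 1398140.7049) = 1572.55 m
  C: √((700.51)² + (751.17)²) = √(490714.2601 + 564256.3689) = 1027.12 m
  D: √((415.95)² + (162.72)²) = √(173014.4025 + 26477.7984) = 446.65 m
  E: √((440.27)² + (1298.65)²) = √(193837.6729 + 1686491.8225) = 1371.25 m
  → nearest: D (446.65 m)
Q2 at (-302.83, -249.49):
  A: √((-121.33)² + (966.77)²) = √(14720.9689 + 934644.2329) = 974.35 m
  B: √((831.87)² + (788.46)²) = √(692007.6969 + 621669.1716) = 1146.16 m
  C: √((495.67)² + (357.20)²) = √(245688.7489 + 127591.8400) = 610.97 m
  D: √((211.11)² + (-231.25)²) = √(44567.4321 + 53476.5625) = 313.12 m
  E: √((235.43)² + (904.68)²) = √(55427.2849 + 818445.9024) = 934.81 m
  → nearest: D (313.12 m)
Q3 at (96.14, 562.80):
  A: √((-520.30)² + (154.48)²) = √(270712.0900 + 23864.0704) = 542.75 m
  B: √((432.90)² + (-23.83)²) = √(187402.4100 + 567.8689) = 433.56 m
  C: √((96.70)² + (-455.09)²) = √(9350.8900 + 207106.9081) = 465.25 m
  D: √((-187.86)² + (-1043.54)²) = √(35291.3796 + 1088975.7316) = 1060.31 m
  E: √((-163.54)² + (92.39)²) = √(26745.3316 + 8535.9121) = 187.83 m
  → nearest: E (187.83 m)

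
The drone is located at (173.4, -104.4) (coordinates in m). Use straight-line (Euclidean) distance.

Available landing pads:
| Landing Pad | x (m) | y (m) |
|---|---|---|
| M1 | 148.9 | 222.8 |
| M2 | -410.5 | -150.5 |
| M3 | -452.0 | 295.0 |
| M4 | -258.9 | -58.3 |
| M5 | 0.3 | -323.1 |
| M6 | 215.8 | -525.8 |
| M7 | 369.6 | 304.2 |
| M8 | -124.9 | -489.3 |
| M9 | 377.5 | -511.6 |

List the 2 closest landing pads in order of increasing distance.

Distances from (173.4, -104.4):
M1: √((-24.5)² + (327.2)²) = √(600.250 + 107059.840) = 328.1 m
M2: √((-583.9)² + (-46.1)²) = √(340939.210 + 2125.210) = 585.7 m
M3: √((-625.4)² + (399.4)²) = √(391125.160 + 159520.360) = 742.1 m
M4: √((-432.3)² + (46.1)²) = √(186883.290 + 2125.210) = 434.8 m
M5: √((-173.1)² + (-218.7)²) = √(29963.610 + 47829.690) = 278.9 m
M6: √((42.4)² + (-421.4)²) = √(1797.760 + 177577.960) = 423.5 m
M7: √((196.2)² + (408.6)²) = √(38494.440 + 166953.960) = 453.3 m
M8: √((-298.3)² + (-384.9)²) = √(88982.890 + 148148.010) = 487.0 m
M9: √((204.1)² + (-407.2)²) = √(41656.810 + 165811.840) = 455.5 m
Sorted: M5 (278.9 m) < M1 (328.1 m) < M6 (423.5 m) < M4 (434.8 m) < …

M5, M1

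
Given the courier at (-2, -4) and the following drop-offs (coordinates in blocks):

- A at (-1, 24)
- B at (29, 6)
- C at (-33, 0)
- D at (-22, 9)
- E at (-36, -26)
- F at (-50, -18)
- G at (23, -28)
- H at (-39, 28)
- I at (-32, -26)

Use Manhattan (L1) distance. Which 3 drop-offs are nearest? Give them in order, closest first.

Distances from (-2, -4):
A: |1| + |28| = 1 + 28 = 29 blocks
B: |31| + |10| = 31 + 10 = 41 blocks
C: |-31| + |4| = 31 + 4 = 35 blocks
D: |-20| + |13| = 20 + 13 = 33 blocks
E: |-34| + |-22| = 34 + 22 = 56 blocks
F: |-48| + |-14| = 48 + 14 = 62 blocks
G: |25| + |-24| = 25 + 24 = 49 blocks
H: |-37| + |32| = 37 + 32 = 69 blocks
I: |-30| + |-22| = 30 + 22 = 52 blocks
Sorted: A (29 blocks) < D (33 blocks) < C (35 blocks) < B (41 blocks) < G (49 blocks) < …

A, D, C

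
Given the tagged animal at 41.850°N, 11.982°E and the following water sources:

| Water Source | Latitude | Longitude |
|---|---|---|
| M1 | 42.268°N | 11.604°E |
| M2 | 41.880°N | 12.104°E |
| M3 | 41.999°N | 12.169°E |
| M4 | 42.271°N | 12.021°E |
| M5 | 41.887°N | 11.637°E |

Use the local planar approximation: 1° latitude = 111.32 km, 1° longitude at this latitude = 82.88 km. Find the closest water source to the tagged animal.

M2

Distances from 41.850°N, 11.982°E:
M1: √((0.418·111.32)² + (-0.378·82.88)²) = √(2165.20469 + 981.48368) = 56.095 km
M2: √((0.030·111.32)² + (0.122·82.88)²) = √(11.15293 + 102.23960) = 10.649 km
M3: √((0.149·111.32)² + (0.187·82.88)²) = √(275.11795 + 240.20536) = 22.701 km
M4: √((0.421·111.32)² + (0.039·82.88)²) = √(2196.39571 + 10.44789) = 46.977 km
M5: √((0.037·111.32)² + (-0.345·82.88)²) = √(16.96484 + 817.59396) = 28.889 km
Minimum: M2 at 10.649 km.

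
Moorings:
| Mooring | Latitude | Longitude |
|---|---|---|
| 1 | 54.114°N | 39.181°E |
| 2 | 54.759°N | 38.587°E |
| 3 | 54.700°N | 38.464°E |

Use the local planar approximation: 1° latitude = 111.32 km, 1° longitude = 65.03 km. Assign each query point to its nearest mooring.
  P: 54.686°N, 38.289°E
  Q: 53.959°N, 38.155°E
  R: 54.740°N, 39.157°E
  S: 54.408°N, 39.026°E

P at 54.686°N, 38.289°E:
  1: √((-0.572·111.32)² + (0.892·65.03)²) = √(4054.51072 + 3364.78421) = 86.135 km
  2: √((0.073·111.32)² + (0.298·65.03)²) = √(66.03773 + 375.54332) = 21.014 km
  3: √((0.014·111.32)² + (0.175·65.03)²) = √(2.42886 + 129.51009) = 11.486 km
  → nearest: 3 (11.486 km)
Q at 53.959°N, 38.155°E:
  1: √((0.155·111.32)² + (1.026·65.03)²) = √(297.72122 + 4451.66248) = 68.916 km
  2: √((0.800·111.32)² + (0.432·65.03)²) = √(7930.97114 + 789.21440) = 93.382 km
  3: √((0.741·111.32)² + (0.309·65.03)²) = √(6804.28994 + 403.77969) = 84.900 km
  → nearest: 1 (68.916 km)
R at 54.740°N, 39.157°E:
  1: √((-0.626·111.32)² + (0.024·65.03)²) = √(4856.18320 + 2.43585) = 69.704 km
  2: √((0.019·111.32)² + (-0.570·65.03)²) = √(4.47356 + 1373.96990) = 37.127 km
  3: √((-0.040·111.32)² + (-0.693·65.03)²) = √(19.82743 + 2030.92543) = 45.285 km
  → nearest: 2 (37.127 km)
S at 54.408°N, 39.026°E:
  1: √((-0.294·111.32)² + (0.155·65.03)²) = √(1071.12722 + 101.59934) = 34.245 km
  2: √((0.351·111.32)² + (-0.439·65.03)²) = √(1526.72434 + 814.99801) = 48.391 km
  3: √((0.292·111.32)² + (-0.562·65.03)²) = √(1056.60363 + 1335.67298) = 48.911 km
  → nearest: 1 (34.245 km)

P→3; Q→1; R→2; S→1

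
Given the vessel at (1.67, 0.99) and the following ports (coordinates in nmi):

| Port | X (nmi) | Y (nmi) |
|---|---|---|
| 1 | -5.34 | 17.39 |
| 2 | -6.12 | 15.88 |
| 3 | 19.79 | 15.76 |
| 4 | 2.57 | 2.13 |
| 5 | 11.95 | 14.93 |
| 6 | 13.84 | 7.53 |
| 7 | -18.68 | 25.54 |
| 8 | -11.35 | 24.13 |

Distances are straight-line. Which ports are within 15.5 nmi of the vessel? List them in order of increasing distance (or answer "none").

4, 6

Distances from (1.67, 0.99):
1: 17.84 nmi
2: 16.80 nmi
3: 23.38 nmi
4: 1.45 nmi
5: 17.32 nmi
6: 13.82 nmi
7: 31.89 nmi
8: 26.55 nmi
Threshold 15.5 nmi: 4 (1.45 nmi), 6 (13.82 nmi) are within range.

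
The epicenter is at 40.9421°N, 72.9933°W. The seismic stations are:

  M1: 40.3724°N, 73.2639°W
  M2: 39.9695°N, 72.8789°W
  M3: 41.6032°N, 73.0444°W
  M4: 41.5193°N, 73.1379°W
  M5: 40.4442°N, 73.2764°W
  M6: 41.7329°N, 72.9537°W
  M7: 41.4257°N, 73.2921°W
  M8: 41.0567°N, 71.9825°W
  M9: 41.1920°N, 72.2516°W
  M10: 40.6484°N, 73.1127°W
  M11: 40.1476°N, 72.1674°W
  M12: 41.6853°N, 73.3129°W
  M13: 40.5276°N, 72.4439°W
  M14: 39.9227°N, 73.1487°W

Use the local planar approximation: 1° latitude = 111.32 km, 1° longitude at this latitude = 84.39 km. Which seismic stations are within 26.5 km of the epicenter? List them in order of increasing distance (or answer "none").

Distances from 40.9421°N, 72.9933°W:
M1: √((-0.5697·111.32)² + (-0.2706·84.39)²) = √(4021.970068 + 521.479882) = 67.4051 km
M2: √((-0.9726·111.32)² + (0.1144·84.39)²) = √(11722.356521 + 93.203887) = 108.6994 km
M3: √((0.6611·111.32)² + (-0.0511·84.39)²) = √(5416.025615 + 18.596181) = 73.7199 km
M4: √((0.5772·111.32)² + (-0.1446·84.39)²) = √(4128.564179 + 148.908181) = 65.4024 km
M5: √((-0.4979·111.32)² + (-0.2831·84.39)²) = √(3072.066750 + 570.770755) = 60.3559 km
M6: √((0.7908·111.32)² + (0.0396·84.39)²) = √(7749.607671 + 11.167921) = 88.0953 km
M7: √((0.4836·111.32)² + (-0.2988·84.39)²) = √(2898.137455 + 635.833140) = 59.4472 km
M8: √((0.1146·111.32)² + (1.0108·84.39)²) = √(162.747989 + 7276.330889) = 86.2501 km
M9: √((0.2499·111.32)² + (0.7417·84.39)²) = √(773.889417 + 3917.766351) = 68.4957 km
M10: √((-0.2937·111.32)² + (-0.1194·84.39)²) = √(1068.942362 + 101.529121) = 34.2122 km
M11: √((-0.7945·111.32)² + (0.8259·84.39)²) = √(7822.295145 + 4857.769525) = 112.6058 km
M12: √((0.7432·111.32)² + (-0.3196·84.39)²) = √(6844.753260 + 727.437214) = 87.0183 km
M13: √((-0.4145·111.32)² + (0.5494·84.39)²) = √(2129.097084 + 2149.608070) = 65.4118 km
M14: √((-1.0194·111.32)² + (-0.1554·84.39)²) = √(12877.621432 + 171.982399) = 114.2349 km
Threshold 26.5 km: none within range.

none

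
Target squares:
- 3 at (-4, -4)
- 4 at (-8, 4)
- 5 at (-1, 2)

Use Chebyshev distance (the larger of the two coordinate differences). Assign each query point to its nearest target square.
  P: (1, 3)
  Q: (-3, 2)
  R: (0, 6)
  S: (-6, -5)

P at (1, 3):
  3: max(|-5|, |-7|) = 7
  4: max(|-9|, |1|) = 9
  5: max(|-2|, |-1|) = 2
  → nearest: 5 (2)
Q at (-3, 2):
  3: max(|-1|, |-6|) = 6
  4: max(|-5|, |2|) = 5
  5: max(|2|, |0|) = 2
  → nearest: 5 (2)
R at (0, 6):
  3: max(|-4|, |-10|) = 10
  4: max(|-8|, |-2|) = 8
  5: max(|-1|, |-4|) = 4
  → nearest: 5 (4)
S at (-6, -5):
  3: max(|2|, |1|) = 2
  4: max(|-2|, |9|) = 9
  5: max(|5|, |7|) = 7
  → nearest: 3 (2)

P→5; Q→5; R→5; S→3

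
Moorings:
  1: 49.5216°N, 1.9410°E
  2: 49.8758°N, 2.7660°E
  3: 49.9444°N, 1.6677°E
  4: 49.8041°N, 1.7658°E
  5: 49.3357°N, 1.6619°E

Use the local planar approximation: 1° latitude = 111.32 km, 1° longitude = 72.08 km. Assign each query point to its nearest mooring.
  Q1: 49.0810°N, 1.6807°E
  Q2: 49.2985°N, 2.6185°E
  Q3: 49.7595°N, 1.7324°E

Q1→5; Q2→1; Q3→4

Q1 at 49.0810°N, 1.6807°E:
  1: 52.5138 km
  2: 118.1012 km
  3: 96.1183 km
  4: 80.7289 km
  5: 28.3856 km
  → nearest: 5 (28.3856 km)
Q2 at 49.2985°N, 2.6185°E:
  1: 54.7867 km
  2: 65.1385 km
  3: 99.3313 km
  4: 83.3395 km
  5: 69.0760 km
  → nearest: 1 (54.7867 km)
Q3 at 49.7595°N, 1.7324°E:
  1: 30.4537 km
  2: 75.6184 km
  3: 21.1048 km
  4: 5.5178 km
  5: 47.4503 km
  → nearest: 4 (5.5178 km)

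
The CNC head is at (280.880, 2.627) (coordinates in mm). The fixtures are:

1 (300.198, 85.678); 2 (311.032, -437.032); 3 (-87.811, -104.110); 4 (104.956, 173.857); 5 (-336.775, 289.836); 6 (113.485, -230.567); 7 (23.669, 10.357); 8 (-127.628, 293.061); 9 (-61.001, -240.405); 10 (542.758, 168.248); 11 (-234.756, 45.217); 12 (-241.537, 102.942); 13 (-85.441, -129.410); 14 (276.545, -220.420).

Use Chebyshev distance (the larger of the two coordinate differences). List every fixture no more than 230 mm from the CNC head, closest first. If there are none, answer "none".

1, 4, 14

Distances from (280.880, 2.627):
1: 83.051 mm
2: 439.659 mm
3: 368.691 mm
4: 175.924 mm
5: 617.655 mm
6: 233.194 mm
7: 257.211 mm
8: 408.508 mm
9: 341.881 mm
10: 261.878 mm
11: 515.636 mm
12: 522.417 mm
13: 366.321 mm
14: 223.047 mm
Threshold 230 mm: 1 (83.051 mm), 4 (175.924 mm), 14 (223.047 mm) are within range.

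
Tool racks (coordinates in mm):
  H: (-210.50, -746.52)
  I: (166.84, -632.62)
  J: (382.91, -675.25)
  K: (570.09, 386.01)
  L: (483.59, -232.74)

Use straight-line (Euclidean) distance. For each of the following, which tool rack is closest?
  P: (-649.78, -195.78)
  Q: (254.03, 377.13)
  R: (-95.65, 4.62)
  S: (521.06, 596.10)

P→H; Q→K; R→L; S→K

P at (-649.78, -195.78):
  H: 704.47 mm
  I: 926.12 mm
  J: 1138.57 mm
  K: 1351.50 mm
  L: 1133.97 mm
  → nearest: H (704.47 mm)
Q at (254.03, 377.13):
  H: 1215.89 mm
  I: 1013.51 mm
  J: 1060.24 mm
  K: 316.18 mm
  L: 651.64 mm
  → nearest: K (316.18 mm)
R at (-95.65, 4.62):
  H: 759.87 mm
  I: 689.18 mm
  J: 831.41 mm
  K: 767.25 mm
  L: 625.99 mm
  → nearest: L (625.99 mm)
S at (521.06, 596.10):
  H: 1528.99 mm
  I: 1278.76 mm
  J: 1278.83 mm
  K: 215.74 mm
  L: 829.69 mm
  → nearest: K (215.74 mm)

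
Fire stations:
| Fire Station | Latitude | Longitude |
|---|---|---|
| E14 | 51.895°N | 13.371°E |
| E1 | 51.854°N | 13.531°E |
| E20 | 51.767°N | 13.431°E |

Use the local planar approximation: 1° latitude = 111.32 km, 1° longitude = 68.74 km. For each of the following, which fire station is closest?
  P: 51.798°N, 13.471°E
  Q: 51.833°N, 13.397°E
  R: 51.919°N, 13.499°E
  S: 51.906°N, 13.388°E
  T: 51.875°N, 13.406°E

P at 51.798°N, 13.471°E:
  E14: √((0.097·111.32)² + (-0.100·68.74)²) = √(116.59767 + 47.25188) = 12.800 km
  E1: √((0.056·111.32)² + (0.060·68.74)²) = √(38.86176 + 17.01068) = 7.475 km
  E20: √((-0.031·111.32)² + (-0.040·68.74)²) = √(11.90885 + 7.56030) = 4.412 km
  → nearest: E20 (4.412 km)
Q at 51.833°N, 13.397°E:
  E14: √((0.062·111.32)² + (-0.026·68.74)²) = √(47.63540 + 3.19423) = 7.129 km
  E1: √((0.021·111.32)² + (0.134·68.74)²) = √(5.46493 + 84.84547) = 9.503 km
  E20: √((-0.066·111.32)² + (0.034·68.74)²) = √(53.98017 + 5.46232) = 7.710 km
  → nearest: E14 (7.129 km)
R at 51.919°N, 13.499°E:
  E14: √((-0.024·111.32)² + (-0.128·68.74)²) = √(7.13787 + 77.41747) = 9.195 km
  E1: √((-0.065·111.32)² + (0.032·68.74)²) = √(52.35680 + 4.83859) = 7.563 km
  E20: √((-0.152·111.32)² + (-0.068·68.74)²) = √(286.30806 + 21.84927) = 17.554 km
  → nearest: E1 (7.563 km)
S at 51.906°N, 13.388°E:
  E14: √((-0.011·111.32)² + (-0.017·68.74)²) = √(1.49945 + 1.36558) = 1.693 km
  E1: √((-0.052·111.32)² + (0.143·68.74)²) = √(33.50835 + 96.62536) = 11.408 km
  E20: √((-0.139·111.32)² + (0.043·68.74)²) = √(239.42858 + 8.73687) = 15.753 km
  → nearest: E14 (1.693 km)
T at 51.875°N, 13.406°E:
  E14: √((0.020·111.32)² + (-0.035·68.74)²) = √(4.95686 + 5.78835) = 3.278 km
  E1: √((-0.021·111.32)² + (0.125·68.74)²) = √(5.46493 + 73.83106) = 8.905 km
  E20: √((-0.108·111.32)² + (0.025·68.74)²) = √(144.54195 + 2.95324) = 12.145 km
  → nearest: E14 (3.278 km)

P→E20; Q→E14; R→E1; S→E14; T→E14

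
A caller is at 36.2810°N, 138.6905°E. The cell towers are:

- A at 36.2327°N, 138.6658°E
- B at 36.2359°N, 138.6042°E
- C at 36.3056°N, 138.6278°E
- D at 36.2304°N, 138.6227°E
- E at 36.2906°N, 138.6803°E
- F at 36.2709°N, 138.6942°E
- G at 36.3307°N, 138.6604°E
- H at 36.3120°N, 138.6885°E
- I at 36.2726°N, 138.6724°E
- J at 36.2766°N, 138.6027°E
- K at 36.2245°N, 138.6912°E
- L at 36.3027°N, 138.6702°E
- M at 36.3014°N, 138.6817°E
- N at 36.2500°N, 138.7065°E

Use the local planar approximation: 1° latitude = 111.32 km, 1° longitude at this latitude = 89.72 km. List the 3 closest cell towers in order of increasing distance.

Distances from 36.2810°N, 138.6905°E:
A: √((-0.0483·111.32)² + (-0.0247·89.72)²) = √(28.909505 + 4.911028) = 5.8155 km
B: √((-0.0451·111.32)² + (-0.0863·89.72)²) = √(25.205742 + 59.951509) = 9.2281 km
C: √((0.0246·111.32)² + (-0.0627·89.72)²) = √(7.499229 + 31.645620) = 6.2566 km
D: √((-0.0506·111.32)² + (-0.0678·89.72)²) = √(31.728346 + 37.003084) = 8.2904 km
E: √((0.0096·111.32)² + (-0.0102·89.72)²) = √(1.142060 + 0.837489) = 1.4070 km
F: √((-0.0101·111.32)² + (0.0037·89.72)²) = √(1.264122 + 0.110200) = 1.1723 km
G: √((0.0497·111.32)² + (-0.0301·89.72)²) = √(30.609707 + 7.293089) = 6.1565 km
H: √((0.0310·111.32)² + (-0.0020·89.72)²) = √(11.908849 + 0.032199) = 3.4556 km
I: √((-0.0084·111.32)² + (-0.0181·89.72)²) = √(0.874390 + 2.637155) = 1.8739 km
J: √((-0.0044·111.32)² + (-0.0878·89.72)²) = √(0.239912 + 62.053683) = 7.8926 km
K: √((-0.0565·111.32)² + (0.0007·89.72)²) = √(39.558817 + 0.003944) = 6.2899 km
L: √((0.0217·111.32)² + (-0.0203·89.72)²) = √(5.835336 + 3.317192) = 3.0253 km
M: √((0.0204·111.32)² + (-0.0088·89.72)²) = √(5.157114 + 0.623367) = 2.4043 km
N: √((-0.0310·111.32)² + (0.0160·89.72)²) = √(11.908849 + 2.060718) = 3.7376 km
Sorted: F (1.1723 km) < E (1.4070 km) < I (1.8739 km) < M (2.4043 km) < L (3.0253 km) < …

F, E, I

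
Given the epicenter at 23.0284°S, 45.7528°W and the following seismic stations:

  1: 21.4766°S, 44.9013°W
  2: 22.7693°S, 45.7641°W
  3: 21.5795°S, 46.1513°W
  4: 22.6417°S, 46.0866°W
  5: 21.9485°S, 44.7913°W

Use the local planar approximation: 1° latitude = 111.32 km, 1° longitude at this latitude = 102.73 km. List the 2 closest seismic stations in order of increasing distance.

Distances from 23.0284°S, 45.7528°W:
1: √((1.5518·111.32)² + (0.8515·102.73)²) = √(29841.310421 + 7651.804770) = 193.6314 km
2: √((0.2591·111.32)² + (-0.0113·102.73)²) = √(831.919341 + 1.347570) = 28.8664 km
3: √((1.4489·111.32)² + (-0.3985·102.73)²) = √(26014.963456 + 1675.912066) = 166.4058 km
4: √((0.3867·111.32)² + (-0.3338·102.73)²) = √(1853.082435 + 1175.891473) = 55.0361 km
5: √((1.0799·111.32)² + (0.9615·102.73)²) = √(14451.518317 + 9756.479882) = 155.5892 km
Sorted: 2 (28.8664 km) < 4 (55.0361 km) < 5 (155.5892 km) < 3 (166.4058 km) < …

2, 4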